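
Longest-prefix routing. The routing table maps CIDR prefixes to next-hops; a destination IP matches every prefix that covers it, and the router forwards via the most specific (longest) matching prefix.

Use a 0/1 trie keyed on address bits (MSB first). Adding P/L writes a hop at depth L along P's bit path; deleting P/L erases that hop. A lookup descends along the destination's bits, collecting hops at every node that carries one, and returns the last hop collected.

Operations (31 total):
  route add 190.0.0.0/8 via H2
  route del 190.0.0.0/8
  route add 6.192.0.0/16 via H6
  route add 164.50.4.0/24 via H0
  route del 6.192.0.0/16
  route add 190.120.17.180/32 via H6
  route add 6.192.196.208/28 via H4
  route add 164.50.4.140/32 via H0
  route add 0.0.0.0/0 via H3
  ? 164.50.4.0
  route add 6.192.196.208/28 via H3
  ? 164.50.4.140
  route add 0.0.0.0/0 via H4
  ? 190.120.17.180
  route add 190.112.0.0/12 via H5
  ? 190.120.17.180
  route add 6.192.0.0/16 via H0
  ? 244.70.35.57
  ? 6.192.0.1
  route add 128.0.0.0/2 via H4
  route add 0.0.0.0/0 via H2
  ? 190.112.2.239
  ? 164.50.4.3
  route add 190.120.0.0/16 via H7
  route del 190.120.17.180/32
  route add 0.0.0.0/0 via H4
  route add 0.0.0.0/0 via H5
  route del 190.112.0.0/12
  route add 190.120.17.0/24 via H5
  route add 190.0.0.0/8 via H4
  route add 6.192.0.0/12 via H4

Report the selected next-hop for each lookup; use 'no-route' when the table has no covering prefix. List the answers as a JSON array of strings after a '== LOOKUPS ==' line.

Trace:
  add 190.0.0.0/8 -> H2 at depth 8
  - 190.0.0.0/8 clear@8
  add 6.192.0.0/16 -> H6 at depth 16
  add 164.50.4.0/24 -> H0 at depth 24
  - 6.192.0.0/16 clear@16
  add 190.120.17.180/32 -> H6 at depth 32
  add 6.192.196.208/28 -> H4 at depth 28
  add 164.50.4.140/32 -> H0 at depth 32
  add 0.0.0.0/0 -> H3 at depth 0
  Q 164.50.4.0: descend 101001000011001000000100 ; hops seen [H3,H0] ; pick H0
  add 6.192.196.208/28 -> H3 at depth 28
  Q 164.50.4.140: descend 10100100001100100000010010001100 ; hops seen [H3,H0,H0] ; pick H0
  add 0.0.0.0/0 -> H4 at depth 0
  Q 190.120.17.180: descend 10111110011110000001000110110100 ; hops seen [H4,H6] ; pick H6
  add 190.112.0.0/12 -> H5 at depth 12
  Q 190.120.17.180: descend 10111110011110000001000110110100 ; hops seen [H4,H5,H6] ; pick H6
  add 6.192.0.0/16 -> H0 at depth 16
  Q 244.70.35.57: descend 1 ; hops seen [H4] ; pick H4
  Q 6.192.0.1: descend 0000011011000000 ; hops seen [H4,H0] ; pick H0
  add 128.0.0.0/2 -> H4 at depth 2
  add 0.0.0.0/0 -> H2 at depth 0
  Q 190.112.2.239: descend 101111100111 ; hops seen [H2,H4,H5] ; pick H5
  Q 164.50.4.3: descend 101001000011001000000100 ; hops seen [H2,H4,H0] ; pick H0
  add 190.120.0.0/16 -> H7 at depth 16
  - 190.120.17.180/32 clear@32
  add 0.0.0.0/0 -> H4 at depth 0
  add 0.0.0.0/0 -> H5 at depth 0
  - 190.112.0.0/12 clear@12
  add 190.120.17.0/24 -> H5 at depth 24
  add 190.0.0.0/8 -> H4 at depth 8
  add 6.192.0.0/12 -> H4 at depth 12

== LOOKUPS ==
["H0","H0","H6","H6","H4","H0","H5","H0"]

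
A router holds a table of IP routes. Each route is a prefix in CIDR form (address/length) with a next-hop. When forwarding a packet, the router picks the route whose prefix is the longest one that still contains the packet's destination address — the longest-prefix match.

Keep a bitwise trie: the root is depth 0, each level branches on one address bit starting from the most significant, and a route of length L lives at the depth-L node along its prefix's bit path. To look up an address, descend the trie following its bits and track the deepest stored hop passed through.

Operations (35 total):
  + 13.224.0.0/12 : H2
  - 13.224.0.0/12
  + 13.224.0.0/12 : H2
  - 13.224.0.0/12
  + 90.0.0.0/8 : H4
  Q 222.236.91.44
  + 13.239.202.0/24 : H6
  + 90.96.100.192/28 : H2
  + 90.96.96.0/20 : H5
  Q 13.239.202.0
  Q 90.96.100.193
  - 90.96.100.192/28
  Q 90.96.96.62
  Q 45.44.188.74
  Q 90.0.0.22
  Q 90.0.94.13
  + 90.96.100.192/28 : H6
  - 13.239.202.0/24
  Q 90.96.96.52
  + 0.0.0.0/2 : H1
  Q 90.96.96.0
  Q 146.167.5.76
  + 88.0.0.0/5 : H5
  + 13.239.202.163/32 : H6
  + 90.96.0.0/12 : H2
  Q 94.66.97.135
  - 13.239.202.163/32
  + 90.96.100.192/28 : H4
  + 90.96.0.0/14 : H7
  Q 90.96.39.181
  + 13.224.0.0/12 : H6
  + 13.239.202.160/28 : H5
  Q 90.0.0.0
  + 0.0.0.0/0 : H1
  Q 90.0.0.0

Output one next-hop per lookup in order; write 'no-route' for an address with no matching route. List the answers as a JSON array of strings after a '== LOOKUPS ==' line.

Process each operation:
  add 13.224.0.0/12 -> H2 at depth 12
  - 13.224.0.0/12 clear@12
  add 13.224.0.0/12 -> H2 at depth 12
  - 13.224.0.0/12 clear@12
  add 90.0.0.0/8 -> H4 at depth 8
  Q 222.236.91.44: descend ε ; hops seen [∅] ; pick no-route
  add 13.239.202.0/24 -> H6 at depth 24
  add 90.96.100.192/28 -> H2 at depth 28
  add 90.96.96.0/20 -> H5 at depth 20
  Q 13.239.202.0: descend 000011011110111111001010 ; hops seen [H6] ; pick H6
  Q 90.96.100.193: descend 0101101001100000011001001100 ; hops seen [H4,H5,H2] ; pick H2
  - 90.96.100.192/28 clear@28
  Q 90.96.96.62: descend 010110100110000001100 ; hops seen [H4,H5] ; pick H5
  Q 45.44.188.74: descend 00 ; hops seen [∅] ; pick no-route
  Q 90.0.0.22: descend 010110100 ; hops seen [H4] ; pick H4
  Q 90.0.94.13: descend 010110100 ; hops seen [H4] ; pick H4
  add 90.96.100.192/28 -> H6 at depth 28
  - 13.239.202.0/24 clear@24
  Q 90.96.96.52: descend 010110100110000001100 ; hops seen [H4,H5] ; pick H5
  add 0.0.0.0/2 -> H1 at depth 2
  Q 90.96.96.0: descend 010110100110000001100 ; hops seen [H4,H5] ; pick H5
  Q 146.167.5.76: descend ε ; hops seen [∅] ; pick no-route
  add 88.0.0.0/5 -> H5 at depth 5
  add 13.239.202.163/32 -> H6 at depth 32
  add 90.96.0.0/12 -> H2 at depth 12
  Q 94.66.97.135: descend 01011 ; hops seen [H5] ; pick H5
  - 13.239.202.163/32 clear@32
  add 90.96.100.192/28 -> H4 at depth 28
  add 90.96.0.0/14 -> H7 at depth 14
  Q 90.96.39.181: descend 01011010011000000 ; hops seen [H5,H4,H2,H7] ; pick H7
  add 13.224.0.0/12 -> H6 at depth 12
  add 13.239.202.160/28 -> H5 at depth 28
  Q 90.0.0.0: descend 010110100 ; hops seen [H5,H4] ; pick H4
  add 0.0.0.0/0 -> H1 at depth 0
  Q 90.0.0.0: descend 010110100 ; hops seen [H1,H5,H4] ; pick H4

== LOOKUPS ==
["no-route","H6","H2","H5","no-route","H4","H4","H5","H5","no-route","H5","H7","H4","H4"]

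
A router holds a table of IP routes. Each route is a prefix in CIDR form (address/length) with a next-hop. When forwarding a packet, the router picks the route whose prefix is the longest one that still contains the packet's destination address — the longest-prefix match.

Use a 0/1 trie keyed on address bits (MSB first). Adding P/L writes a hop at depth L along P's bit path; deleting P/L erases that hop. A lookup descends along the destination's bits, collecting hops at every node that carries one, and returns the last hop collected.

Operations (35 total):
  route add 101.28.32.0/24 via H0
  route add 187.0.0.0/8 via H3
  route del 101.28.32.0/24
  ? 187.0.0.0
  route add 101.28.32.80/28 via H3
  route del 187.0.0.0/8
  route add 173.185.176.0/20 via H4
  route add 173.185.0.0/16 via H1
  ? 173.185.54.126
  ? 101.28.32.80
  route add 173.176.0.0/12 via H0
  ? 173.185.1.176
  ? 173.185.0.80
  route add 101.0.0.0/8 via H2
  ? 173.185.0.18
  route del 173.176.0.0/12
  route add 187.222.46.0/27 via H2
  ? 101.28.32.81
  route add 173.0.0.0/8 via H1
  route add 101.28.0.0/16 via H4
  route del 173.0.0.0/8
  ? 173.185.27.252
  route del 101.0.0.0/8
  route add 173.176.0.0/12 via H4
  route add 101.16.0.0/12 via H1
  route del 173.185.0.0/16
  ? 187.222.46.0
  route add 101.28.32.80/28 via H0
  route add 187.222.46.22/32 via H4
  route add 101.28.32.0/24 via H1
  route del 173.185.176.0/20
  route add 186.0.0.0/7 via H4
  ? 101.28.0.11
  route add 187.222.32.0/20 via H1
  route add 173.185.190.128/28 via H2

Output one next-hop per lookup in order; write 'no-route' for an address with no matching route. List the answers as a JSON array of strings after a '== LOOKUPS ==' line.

Trace:
  + 101.28.32.0/24 (H0) depth=24
  + 187.0.0.0/8 (H3) depth=8
  del 101.28.32.0/24 (clear depth 24)
  lookup 187.0.0.0: bits 10111011 walk d0:-→d1:-→d2:-→d3:-→d4:-→d5:-→d6:-→d7:-→d8:H3 -> H3
  + 101.28.32.80/28 (H3) depth=28
  del 187.0.0.0/8 (clear depth 8)
  + 173.185.176.0/20 (H4) depth=20
  + 173.185.0.0/16 (H1) depth=16
  lookup 173.185.54.126: bits 1010110110111001 walk d0:-→d1:-→d2:-→d3:-→d4:-→d5:-→d6:-→d7:-→d8:-→d9:-→d10:-→d11:-→d12:-→d13:-→d14:-→d15:-→d16:H1 -> H1
  lookup 101.28.32.80: bits 0110010100011100001000000101 walk d0:-→d1:-→d2:-→d3:-→d4:-→d5:-→d6:-→d7:-→d8:-→d9:-→d10:-→d11:-→d12:-→d13:-→d14:-→d15:-→d16:-→d17:-→d18:-→d19:-→d20:-→d21:-→d22:-→d23:-→d24:-→d25:-→d26:-→d27:-→d28:H3 -> H3
  + 173.176.0.0/12 (H0) depth=12
  lookup 173.185.1.176: bits 1010110110111001 walk d0:-→d1:-→d2:-→d3:-→d4:-→d5:-→d6:-→d7:-→d8:-→d9:-→d10:-→d11:-→d12:H0→d13:-→d14:-→d15:-→d16:H1 -> H1
  lookup 173.185.0.80: bits 1010110110111001 walk d0:-→d1:-→d2:-→d3:-→d4:-→d5:-→d6:-→d7:-→d8:-→d9:-→d10:-→d11:-→d12:H0→d13:-→d14:-→d15:-→d16:H1 -> H1
  + 101.0.0.0/8 (H2) depth=8
  lookup 173.185.0.18: bits 1010110110111001 walk d0:-→d1:-→d2:-→d3:-→d4:-→d5:-→d6:-→d7:-→d8:-→d9:-→d10:-→d11:-→d12:H0→d13:-→d14:-→d15:-→d16:H1 -> H1
  del 173.176.0.0/12 (clear depth 12)
  + 187.222.46.0/27 (H2) depth=27
  lookup 101.28.32.81: bits 0110010100011100001000000101 walk d0:-→d1:-→d2:-→d3:-→d4:-→d5:-→d6:-→d7:-→d8:H2→d9:-→d10:-→d11:-→d12:-→d13:-→d14:-→d15:-→d16:-→d17:-→d18:-→d19:-→d20:-→d21:-→d22:-→d23:-→d24:-→d25:-→d26:-→d27:-→d28:H3 -> H3
  + 173.0.0.0/8 (H1) depth=8
  + 101.28.0.0/16 (H4) depth=16
  del 173.0.0.0/8 (clear depth 8)
  lookup 173.185.27.252: bits 1010110110111001 walk d0:-→d1:-→d2:-→d3:-→d4:-→d5:-→d6:-→d7:-→d8:-→d9:-→d10:-→d11:-→d12:-→d13:-→d14:-→d15:-→d16:H1 -> H1
  del 101.0.0.0/8 (clear depth 8)
  + 173.176.0.0/12 (H4) depth=12
  + 101.16.0.0/12 (H1) depth=12
  del 173.185.0.0/16 (clear depth 16)
  lookup 187.222.46.0: bits 101110111101111000101110000 walk d0:-→d1:-→d2:-→d3:-→d4:-→d5:-→d6:-→d7:-→d8:-→d9:-→d10:-→d11:-→d12:-→d13:-→d14:-→d15:-→d16:-→d17:-→d18:-→d19:-→d20:-→d21:-→d22:-→d23:-→d24:-→d25:-→d26:-→d27:H2 -> H2
  + 101.28.32.80/28 (H0) depth=28
  + 187.222.46.22/32 (H4) depth=32
  + 101.28.32.0/24 (H1) depth=24
  del 173.185.176.0/20 (clear depth 20)
  + 186.0.0.0/7 (H4) depth=7
  lookup 101.28.0.11: bits 011001010001110000 walk d0:-→d1:-→d2:-→d3:-→d4:-→d5:-→d6:-→d7:-→d8:-→d9:-→d10:-→d11:-→d12:H1→d13:-→d14:-→d15:-→d16:H4→d17:-→d18:- -> H4
  + 187.222.32.0/20 (H1) depth=20
  + 173.185.190.128/28 (H2) depth=28

== LOOKUPS ==
["H3","H1","H3","H1","H1","H1","H3","H1","H2","H4"]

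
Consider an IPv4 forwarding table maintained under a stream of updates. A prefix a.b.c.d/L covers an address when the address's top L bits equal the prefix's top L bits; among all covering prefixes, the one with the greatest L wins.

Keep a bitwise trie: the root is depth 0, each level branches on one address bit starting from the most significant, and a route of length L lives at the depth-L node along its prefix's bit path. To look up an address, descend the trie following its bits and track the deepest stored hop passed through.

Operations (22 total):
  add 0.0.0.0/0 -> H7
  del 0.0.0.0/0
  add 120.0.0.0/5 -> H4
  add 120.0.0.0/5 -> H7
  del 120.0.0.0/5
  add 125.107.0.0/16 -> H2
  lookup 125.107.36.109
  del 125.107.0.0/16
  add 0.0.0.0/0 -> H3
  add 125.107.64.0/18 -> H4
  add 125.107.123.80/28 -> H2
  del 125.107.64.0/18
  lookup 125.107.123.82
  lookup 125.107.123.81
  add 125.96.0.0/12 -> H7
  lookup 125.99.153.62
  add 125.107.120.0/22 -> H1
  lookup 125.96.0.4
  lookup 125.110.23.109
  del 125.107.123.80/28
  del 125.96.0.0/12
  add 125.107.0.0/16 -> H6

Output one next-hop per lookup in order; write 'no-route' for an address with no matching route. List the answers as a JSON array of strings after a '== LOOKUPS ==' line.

Trace:
  + 0.0.0.0/0 (H7) depth=0
  del 0.0.0.0/0 (clear depth 0)
  + 120.0.0.0/5 (H4) depth=5
  + 120.0.0.0/5 (H7) depth=5
  del 120.0.0.0/5 (clear depth 5)
  + 125.107.0.0/16 (H2) depth=16
  lookup 125.107.36.109: bits 0111110101101011 walk d0:-→d1:-→d2:-→d3:-→d4:-→d5:-→d6:-→d7:-→d8:-→d9:-→d10:-→d11:-→d12:-→d13:-→d14:-→d15:-→d16:H2 -> H2
  del 125.107.0.0/16 (clear depth 16)
  + 0.0.0.0/0 (H3) depth=0
  + 125.107.64.0/18 (H4) depth=18
  + 125.107.123.80/28 (H2) depth=28
  del 125.107.64.0/18 (clear depth 18)
  lookup 125.107.123.82: bits 0111110101101011011110110101 walk d0:H3→d1:-→d2:-→d3:-→d4:-→d5:-→d6:-→d7:-→d8:-→d9:-→d10:-→d11:-→d12:-→d13:-→d14:-→d15:-→d16:-→d17:-→d18:-→d19:-→d20:-→d21:-→d22:-→d23:-→d24:-→d25:-→d26:-→d27:-→d28:H2 -> H2
  lookup 125.107.123.81: bits 0111110101101011011110110101 walk d0:H3→d1:-→d2:-→d3:-→d4:-→d5:-→d6:-→d7:-→d8:-→d9:-→d10:-→d11:-→d12:-→d13:-→d14:-→d15:-→d16:-→d17:-→d18:-→d19:-→d20:-→d21:-→d22:-→d23:-→d24:-→d25:-→d26:-→d27:-→d28:H2 -> H2
  + 125.96.0.0/12 (H7) depth=12
  lookup 125.99.153.62: bits 011111010110 walk d0:H3→d1:-→d2:-→d3:-→d4:-→d5:-→d6:-→d7:-→d8:-→d9:-→d10:-→d11:-→d12:H7 -> H7
  + 125.107.120.0/22 (H1) depth=22
  lookup 125.96.0.4: bits 011111010110 walk d0:H3→d1:-→d2:-→d3:-→d4:-→d5:-→d6:-→d7:-→d8:-→d9:-→d10:-→d11:-→d12:H7 -> H7
  lookup 125.110.23.109: bits 0111110101101 walk d0:H3→d1:-→d2:-→d3:-→d4:-→d5:-→d6:-→d7:-→d8:-→d9:-→d10:-→d11:-→d12:H7→d13:- -> H7
  del 125.107.123.80/28 (clear depth 28)
  del 125.96.0.0/12 (clear depth 12)
  + 125.107.0.0/16 (H6) depth=16

== LOOKUPS ==
["H2","H2","H2","H7","H7","H7"]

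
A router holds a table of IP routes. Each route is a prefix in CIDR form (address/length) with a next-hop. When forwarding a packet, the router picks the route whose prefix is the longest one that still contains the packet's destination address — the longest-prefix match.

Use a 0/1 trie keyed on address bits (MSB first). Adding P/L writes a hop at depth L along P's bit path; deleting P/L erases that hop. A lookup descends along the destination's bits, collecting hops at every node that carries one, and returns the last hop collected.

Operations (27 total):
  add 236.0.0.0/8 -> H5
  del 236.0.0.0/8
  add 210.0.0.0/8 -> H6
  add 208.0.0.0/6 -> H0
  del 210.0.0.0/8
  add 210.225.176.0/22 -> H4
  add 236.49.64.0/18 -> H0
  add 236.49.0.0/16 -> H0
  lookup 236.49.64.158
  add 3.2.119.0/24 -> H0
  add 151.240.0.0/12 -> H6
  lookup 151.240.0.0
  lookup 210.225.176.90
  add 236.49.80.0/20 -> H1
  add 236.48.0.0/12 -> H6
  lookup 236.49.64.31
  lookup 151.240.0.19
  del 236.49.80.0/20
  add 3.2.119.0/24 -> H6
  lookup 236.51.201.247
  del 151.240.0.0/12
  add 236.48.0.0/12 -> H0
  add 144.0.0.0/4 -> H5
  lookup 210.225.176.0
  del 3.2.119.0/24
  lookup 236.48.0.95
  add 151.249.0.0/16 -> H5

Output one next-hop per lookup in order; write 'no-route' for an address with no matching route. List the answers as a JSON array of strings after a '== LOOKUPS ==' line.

Apply in order:
  + 236.0.0.0/8 (H5) depth=8
  - 236.0.0.0/8 clear@8
  + 210.0.0.0/8 (H6) depth=8
  + 208.0.0.0/6 (H0) depth=6
  - 210.0.0.0/8 clear@8
  + 210.225.176.0/22 (H4) depth=22
  + 236.49.64.0/18 (H0) depth=18
  + 236.49.0.0/16 (H0) depth=16
  Q 236.49.64.158: descend 111011000011000101 ; hops seen [H0,H0] ; pick H0
  + 3.2.119.0/24 (H0) depth=24
  + 151.240.0.0/12 (H6) depth=12
  Q 151.240.0.0: descend 100101111111 ; hops seen [H6] ; pick H6
  Q 210.225.176.90: descend 1101001011100001101100 ; hops seen [H0,H4] ; pick H4
  + 236.49.80.0/20 (H1) depth=20
  + 236.48.0.0/12 (H6) depth=12
  Q 236.49.64.31: descend 1110110000110001010 ; hops seen [H6,H0,H0] ; pick H0
  Q 151.240.0.19: descend 100101111111 ; hops seen [H6] ; pick H6
  - 236.49.80.0/20 clear@20
  + 3.2.119.0/24 (H6) depth=24
  Q 236.51.201.247: descend 11101100001100 ; hops seen [H6] ; pick H6
  - 151.240.0.0/12 clear@12
  + 236.48.0.0/12 (H0) depth=12
  + 144.0.0.0/4 (H5) depth=4
  Q 210.225.176.0: descend 1101001011100001101100 ; hops seen [H0,H4] ; pick H4
  - 3.2.119.0/24 clear@24
  Q 236.48.0.95: descend 111011000011000 ; hops seen [H0] ; pick H0
  + 151.249.0.0/16 (H5) depth=16

== LOOKUPS ==
["H0","H6","H4","H0","H6","H6","H4","H0"]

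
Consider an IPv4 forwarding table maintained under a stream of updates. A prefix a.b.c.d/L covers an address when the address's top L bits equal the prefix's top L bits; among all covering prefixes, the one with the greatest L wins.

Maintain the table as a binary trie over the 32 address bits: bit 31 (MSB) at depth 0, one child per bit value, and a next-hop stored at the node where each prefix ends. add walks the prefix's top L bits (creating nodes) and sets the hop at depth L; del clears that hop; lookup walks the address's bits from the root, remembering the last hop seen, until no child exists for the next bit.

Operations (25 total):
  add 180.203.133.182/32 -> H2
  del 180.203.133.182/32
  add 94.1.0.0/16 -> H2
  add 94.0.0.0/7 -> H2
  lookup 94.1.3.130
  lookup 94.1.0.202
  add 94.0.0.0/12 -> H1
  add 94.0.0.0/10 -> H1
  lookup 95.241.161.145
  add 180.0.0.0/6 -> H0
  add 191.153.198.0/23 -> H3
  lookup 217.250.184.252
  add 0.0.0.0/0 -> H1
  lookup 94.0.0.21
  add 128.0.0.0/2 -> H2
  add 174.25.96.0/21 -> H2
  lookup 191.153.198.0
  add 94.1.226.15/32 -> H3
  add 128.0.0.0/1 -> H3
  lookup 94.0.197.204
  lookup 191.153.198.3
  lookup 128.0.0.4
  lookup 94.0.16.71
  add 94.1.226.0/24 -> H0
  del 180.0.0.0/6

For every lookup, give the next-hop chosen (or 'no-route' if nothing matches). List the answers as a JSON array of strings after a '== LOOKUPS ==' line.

Process each operation:
  add 180.203.133.182/32 -> H2 at depth 32
  - 180.203.133.182/32 clear@32
  add 94.1.0.0/16 -> H2 at depth 16
  add 94.0.0.0/7 -> H2 at depth 7
  ? 94.1.3.130  path d0:-→d1:-→d2:-→d3:-→d4:-→d5:-→d6:-→d7:H2→d8:-→d9:-→d10:-→d11:-→d12:-→d13:-→d14:-→d15:-→d16:H2  best=H2
  ? 94.1.0.202  path d0:-→d1:-→d2:-→d3:-→d4:-→d5:-→d6:-→d7:H2→d8:-→d9:-→d10:-→d11:-→d12:-→d13:-→d14:-→d15:-→d16:H2  best=H2
  add 94.0.0.0/12 -> H1 at depth 12
  add 94.0.0.0/10 -> H1 at depth 10
  ? 95.241.161.145  path d0:-→d1:-→d2:-→d3:-→d4:-→d5:-→d6:-→d7:H2  best=H2
  add 180.0.0.0/6 -> H0 at depth 6
  add 191.153.198.0/23 -> H3 at depth 23
  ? 217.250.184.252  path d0:-→d1:-  best=no-route
  add 0.0.0.0/0 -> H1 at depth 0
  ? 94.0.0.21  path d0:H1→d1:-→d2:-→d3:-→d4:-→d5:-→d6:-→d7:H2→d8:-→d9:-→d10:H1→d11:-→d12:H1→d13:-→d14:-→d15:-  best=H1
  add 128.0.0.0/2 -> H2 at depth 2
  add 174.25.96.0/21 -> H2 at depth 21
  ? 191.153.198.0  path d0:H1→d1:-→d2:H2→d3:-→d4:-→d5:-→d6:-→d7:-→d8:-→d9:-→d10:-→d11:-→d12:-→d13:-→d14:-→d15:-→d16:-→d17:-→d18:-→d19:-→d20:-→d21:-→d22:-→d23:H3  best=H3
  add 94.1.226.15/32 -> H3 at depth 32
  add 128.0.0.0/1 -> H3 at depth 1
  ? 94.0.197.204  path d0:H1→d1:-→d2:-→d3:-→d4:-→d5:-→d6:-→d7:H2→d8:-→d9:-→d10:H1→d11:-→d12:H1→d13:-→d14:-→d15:-  best=H1
  ? 191.153.198.3  path d0:H1→d1:H3→d2:H2→d3:-→d4:-→d5:-→d6:-→d7:-→d8:-→d9:-→d10:-→d11:-→d12:-→d13:-→d14:-→d15:-→d16:-→d17:-→d18:-→d19:-→d20:-→d21:-→d22:-→d23:H3  best=H3
  ? 128.0.0.4  path d0:H1→d1:H3→d2:H2  best=H2
  ? 94.0.16.71  path d0:H1→d1:-→d2:-→d3:-→d4:-→d5:-→d6:-→d7:H2→d8:-→d9:-→d10:H1→d11:-→d12:H1→d13:-→d14:-→d15:-  best=H1
  add 94.1.226.0/24 -> H0 at depth 24
  - 180.0.0.0/6 clear@6

== LOOKUPS ==
["H2","H2","H2","no-route","H1","H3","H1","H3","H2","H1"]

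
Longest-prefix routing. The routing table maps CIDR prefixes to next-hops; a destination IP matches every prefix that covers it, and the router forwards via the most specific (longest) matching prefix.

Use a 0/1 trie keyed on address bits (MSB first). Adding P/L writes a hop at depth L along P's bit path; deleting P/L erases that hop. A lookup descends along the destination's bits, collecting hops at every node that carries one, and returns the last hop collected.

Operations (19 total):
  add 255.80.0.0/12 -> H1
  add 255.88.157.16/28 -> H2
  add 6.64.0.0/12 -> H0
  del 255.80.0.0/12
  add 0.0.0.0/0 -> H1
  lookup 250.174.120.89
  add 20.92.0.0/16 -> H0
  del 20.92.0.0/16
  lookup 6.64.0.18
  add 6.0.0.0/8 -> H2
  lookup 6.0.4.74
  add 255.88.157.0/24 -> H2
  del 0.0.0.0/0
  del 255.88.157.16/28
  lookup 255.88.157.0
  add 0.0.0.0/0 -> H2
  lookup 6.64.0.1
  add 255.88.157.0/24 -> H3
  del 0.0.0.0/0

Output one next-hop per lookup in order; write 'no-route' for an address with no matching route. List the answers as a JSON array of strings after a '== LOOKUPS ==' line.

Apply in order:
  + 255.80.0.0/12 (H1) depth=12
  + 255.88.157.16/28 (H2) depth=28
  + 6.64.0.0/12 (H0) depth=12
  del 255.80.0.0/12 (clear depth 12)
  + 0.0.0.0/0 (H1) depth=0
  Q 250.174.120.89: descend 11111 ; hops seen [H1] ; pick H1
  + 20.92.0.0/16 (H0) depth=16
  del 20.92.0.0/16 (clear depth 16)
  Q 6.64.0.18: descend 000001100100 ; hops seen [H1,H0] ; pick H0
  + 6.0.0.0/8 (H2) depth=8
  Q 6.0.4.74: descend 000001100 ; hops seen [H1,H2] ; pick H2
  + 255.88.157.0/24 (H2) depth=24
  del 0.0.0.0/0 (clear depth 0)
  del 255.88.157.16/28 (clear depth 28)
  Q 255.88.157.0: descend 111111110101100010011101000 ; hops seen [H2] ; pick H2
  + 0.0.0.0/0 (H2) depth=0
  Q 6.64.0.1: descend 000001100100 ; hops seen [H2,H2,H0] ; pick H0
  + 255.88.157.0/24 (H3) depth=24
  del 0.0.0.0/0 (clear depth 0)

== LOOKUPS ==
["H1","H0","H2","H2","H0"]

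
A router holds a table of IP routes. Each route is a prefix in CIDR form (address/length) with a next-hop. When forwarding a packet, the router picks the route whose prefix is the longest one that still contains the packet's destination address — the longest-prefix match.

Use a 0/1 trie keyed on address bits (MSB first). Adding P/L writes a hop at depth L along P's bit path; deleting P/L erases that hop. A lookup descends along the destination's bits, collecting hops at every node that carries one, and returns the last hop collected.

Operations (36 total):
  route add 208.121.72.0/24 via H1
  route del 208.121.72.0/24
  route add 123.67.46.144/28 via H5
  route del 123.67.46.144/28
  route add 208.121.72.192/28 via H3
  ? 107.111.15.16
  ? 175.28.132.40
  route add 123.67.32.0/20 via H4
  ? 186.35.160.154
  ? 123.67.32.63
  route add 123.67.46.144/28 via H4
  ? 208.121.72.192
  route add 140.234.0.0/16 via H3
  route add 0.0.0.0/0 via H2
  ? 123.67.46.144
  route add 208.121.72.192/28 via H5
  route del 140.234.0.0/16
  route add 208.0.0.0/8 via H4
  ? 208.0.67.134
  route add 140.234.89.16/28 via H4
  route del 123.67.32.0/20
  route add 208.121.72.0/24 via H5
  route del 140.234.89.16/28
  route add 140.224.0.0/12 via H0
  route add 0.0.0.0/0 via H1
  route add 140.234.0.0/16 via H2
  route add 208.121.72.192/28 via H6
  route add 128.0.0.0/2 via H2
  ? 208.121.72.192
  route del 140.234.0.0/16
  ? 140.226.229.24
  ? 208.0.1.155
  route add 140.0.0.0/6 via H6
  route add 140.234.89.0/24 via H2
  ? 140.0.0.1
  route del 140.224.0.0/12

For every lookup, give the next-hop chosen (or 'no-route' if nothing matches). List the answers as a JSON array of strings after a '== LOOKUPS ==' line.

Apply in order:
  + 208.121.72.0/24 (H1) depth=24
  - 208.121.72.0/24 clear@24
  + 123.67.46.144/28 (H5) depth=28
  - 123.67.46.144/28 clear@28
  + 208.121.72.192/28 (H3) depth=28
  lookup 107.111.15.16: bits 011 walk d0:-→d1:-→d2:-→d3:- -> no-route
  lookup 175.28.132.40: bits 1 walk d0:-→d1:- -> no-route
  + 123.67.32.0/20 (H4) depth=20
  lookup 186.35.160.154: bits 1 walk d0:-→d1:- -> no-route
  lookup 123.67.32.63: bits 01111011010000110010 walk d0:-→d1:-→d2:-→d3:-→d4:-→d5:-→d6:-→d7:-→d8:-→d9:-→d10:-→d11:-→d12:-→d13:-→d14:-→d15:-→d16:-→d17:-→d18:-→d19:-→d20:H4 -> H4
  + 123.67.46.144/28 (H4) depth=28
  lookup 208.121.72.192: bits 1101000001111001010010001100 walk d0:-→d1:-→d2:-→d3:-→d4:-→d5:-→d6:-→d7:-→d8:-→d9:-→d10:-→d11:-→d12:-→d13:-→d14:-→d15:-→d16:-→d17:-→d18:-→d19:-→d20:-→d21:-→d22:-→d23:-→d24:-→d25:-→d26:-→d27:-→d28:H3 -> H3
  + 140.234.0.0/16 (H3) depth=16
  + 0.0.0.0/0 (H2) depth=0
  lookup 123.67.46.144: bits 0111101101000011001011101001 walk d0:H2→d1:-→d2:-→d3:-→d4:-→d5:-→d6:-→d7:-→d8:-→d9:-→d10:-→d11:-→d12:-→d13:-→d14:-→d15:-→d16:-→d17:-→d18:-→d19:-→d20:H4→d21:-→d22:-→d23:-→d24:-→d25:-→d26:-→d27:-→d28:H4 -> H4
  + 208.121.72.192/28 (H5) depth=28
  - 140.234.0.0/16 clear@16
  + 208.0.0.0/8 (H4) depth=8
  lookup 208.0.67.134: bits 110100000 walk d0:H2→d1:-→d2:-→d3:-→d4:-→d5:-→d6:-→d7:-→d8:H4→d9:- -> H4
  + 140.234.89.16/28 (H4) depth=28
  - 123.67.32.0/20 clear@20
  + 208.121.72.0/24 (H5) depth=24
  - 140.234.89.16/28 clear@28
  + 140.224.0.0/12 (H0) depth=12
  + 0.0.0.0/0 (H1) depth=0
  + 140.234.0.0/16 (H2) depth=16
  + 208.121.72.192/28 (H6) depth=28
  + 128.0.0.0/2 (H2) depth=2
  lookup 208.121.72.192: bits 1101000001111001010010001100 walk d0:H1→d1:-→d2:-→d3:-→d4:-→d5:-→d6:-→d7:-→d8:H4→d9:-→d10:-→d11:-→d12:-→d13:-→d14:-→d15:-→d16:-→d17:-→d18:-→d19:-→d20:-→d21:-→d22:-→d23:-→d24:H5→d25:-→d26:-→d27:-→d28:H6 -> H6
  - 140.234.0.0/16 clear@16
  lookup 140.226.229.24: bits 100011001110 walk d0:H1→d1:-→d2:H2→d3:-→d4:-→d5:-→d6:-→d7:-→d8:-→d9:-→d10:-→d11:-→d12:H0 -> H0
  lookup 208.0.1.155: bits 110100000 walk d0:H1→d1:-→d2:-→d3:-→d4:-→d5:-→d6:-→d7:-→d8:H4→d9:- -> H4
  + 140.0.0.0/6 (H6) depth=6
  + 140.234.89.0/24 (H2) depth=24
  lookup 140.0.0.1: bits 10001100 walk d0:H1→d1:-→d2:H2→d3:-→d4:-→d5:-→d6:H6→d7:-→d8:- -> H6
  - 140.224.0.0/12 clear@12

== LOOKUPS ==
["no-route","no-route","no-route","H4","H3","H4","H4","H6","H0","H4","H6"]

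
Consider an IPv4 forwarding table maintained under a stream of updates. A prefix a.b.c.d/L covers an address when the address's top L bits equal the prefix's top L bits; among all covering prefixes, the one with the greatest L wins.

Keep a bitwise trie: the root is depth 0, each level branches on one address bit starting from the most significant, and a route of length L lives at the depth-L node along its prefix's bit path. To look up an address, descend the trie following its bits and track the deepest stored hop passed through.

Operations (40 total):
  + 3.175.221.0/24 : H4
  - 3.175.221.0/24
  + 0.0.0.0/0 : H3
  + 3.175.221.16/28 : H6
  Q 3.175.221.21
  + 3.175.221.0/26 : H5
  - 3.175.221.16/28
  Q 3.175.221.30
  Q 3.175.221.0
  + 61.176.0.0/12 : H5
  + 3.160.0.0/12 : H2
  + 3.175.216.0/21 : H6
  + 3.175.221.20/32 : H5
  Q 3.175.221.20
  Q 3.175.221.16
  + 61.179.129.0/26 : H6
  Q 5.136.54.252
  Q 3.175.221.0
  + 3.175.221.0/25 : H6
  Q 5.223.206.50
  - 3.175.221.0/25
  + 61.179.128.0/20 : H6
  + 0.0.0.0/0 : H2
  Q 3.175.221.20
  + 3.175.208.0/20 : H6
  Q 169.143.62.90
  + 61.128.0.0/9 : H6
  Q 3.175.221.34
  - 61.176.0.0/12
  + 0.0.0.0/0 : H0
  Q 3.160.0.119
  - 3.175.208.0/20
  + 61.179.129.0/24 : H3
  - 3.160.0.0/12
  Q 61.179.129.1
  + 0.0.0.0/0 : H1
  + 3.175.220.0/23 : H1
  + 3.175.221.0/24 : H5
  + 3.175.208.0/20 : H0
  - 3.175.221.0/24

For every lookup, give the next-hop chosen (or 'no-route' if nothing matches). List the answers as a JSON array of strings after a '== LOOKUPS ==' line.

Process each operation:
  + 3.175.221.0/24 (H4) depth=24
  del 3.175.221.0/24 (clear depth 24)
  + 0.0.0.0/0 (H3) depth=0
  + 3.175.221.16/28 (H6) depth=28
  lookup 3.175.221.21: bits 0000001110101111110111010001 walk d0:H3→d1:-→d2:-→d3:-→d4:-→d5:-→d6:-→d7:-→d8:-→d9:-→d10:-→d11:-→d12:-→d13:-→d14:-→d15:-→d16:-→d17:-→d18:-→d19:-→d20:-→d21:-→d22:-→d23:-→d24:-→d25:-→d26:-→d27:-→d28:H6 -> H6
  + 3.175.221.0/26 (H5) depth=26
  del 3.175.221.16/28 (clear depth 28)
  lookup 3.175.221.30: bits 0000001110101111110111010001 walk d0:H3→d1:-→d2:-→d3:-→d4:-→d5:-→d6:-→d7:-→d8:-→d9:-→d10:-→d11:-→d12:-→d13:-→d14:-→d15:-→d16:-→d17:-→d18:-→d19:-→d20:-→d21:-→d22:-→d23:-→d24:-→d25:-→d26:H5→d27:-→d28:- -> H5
  lookup 3.175.221.0: bits 000000111010111111011101000 walk d0:H3→d1:-→d2:-→d3:-→d4:-→d5:-→d6:-→d7:-→d8:-→d9:-→d10:-→d11:-→d12:-→d13:-→d14:-→d15:-→d16:-→d17:-→d18:-→d19:-→d20:-→d21:-→d22:-→d23:-→d24:-→d25:-→d26:H5→d27:- -> H5
  + 61.176.0.0/12 (H5) depth=12
  + 3.160.0.0/12 (H2) depth=12
  + 3.175.216.0/21 (H6) depth=21
  + 3.175.221.20/32 (H5) depth=32
  lookup 3.175.221.20: bits 00000011101011111101110100010100 walk d0:H3→d1:-→d2:-→d3:-→d4:-→d5:-→d6:-→d7:-→d8:-→d9:-→d10:-→d11:-→d12:H2→d13:-→d14:-→d15:-→d16:-→d17:-→d18:-→d19:-→d20:-→d21:H6→d22:-→d23:-→d24:-→d25:-→d26:H5→d27:-→d28:-→d29:-→d30:-→d31:-→d32:H5 -> H5
  lookup 3.175.221.16: bits 00000011101011111101110100010 walk d0:H3→d1:-→d2:-→d3:-→d4:-→d5:-→d6:-→d7:-→d8:-→d9:-→d10:-→d11:-→d12:H2→d13:-→d14:-→d15:-→d16:-→d17:-→d18:-→d19:-→d20:-→d21:H6→d22:-→d23:-→d24:-→d25:-→d26:H5→d27:-→d28:-→d29:- -> H5
  + 61.179.129.0/26 (H6) depth=26
  lookup 5.136.54.252: bits 00000 walk d0:H3→d1:-→d2:-→d3:-→d4:-→d5:- -> H3
  lookup 3.175.221.0: bits 000000111010111111011101000 walk d0:H3→d1:-→d2:-→d3:-→d4:-→d5:-→d6:-→d7:-→d8:-→d9:-→d10:-→d11:-→d12:H2→d13:-→d14:-→d15:-→d16:-→d17:-→d18:-→d19:-→d20:-→d21:H6→d22:-→d23:-→d24:-→d25:-→d26:H5→d27:- -> H5
  + 3.175.221.0/25 (H6) depth=25
  lookup 5.223.206.50: bits 00000 walk d0:H3→d1:-→d2:-→d3:-→d4:-→d5:- -> H3
  del 3.175.221.0/25 (clear depth 25)
  + 61.179.128.0/20 (H6) depth=20
  + 0.0.0.0/0 (H2) depth=0
  lookup 3.175.221.20: bits 00000011101011111101110100010100 walk d0:H2→d1:-→d2:-→d3:-→d4:-→d5:-→d6:-→d7:-→d8:-→d9:-→d10:-→d11:-→d12:H2→d13:-→d14:-→d15:-→d16:-→d17:-→d18:-→d19:-→d20:-→d21:H6→d22:-→d23:-→d24:-→d25:-→d26:H5→d27:-→d28:-→d29:-→d30:-→d31:-→d32:H5 -> H5
  + 3.175.208.0/20 (H6) depth=20
  lookup 169.143.62.90: bits ε walk d0:H2 -> H2
  + 61.128.0.0/9 (H6) depth=9
  lookup 3.175.221.34: bits 00000011101011111101110100 walk d0:H2→d1:-→d2:-→d3:-→d4:-→d5:-→d6:-→d7:-→d8:-→d9:-→d10:-→d11:-→d12:H2→d13:-→d14:-→d15:-→d16:-→d17:-→d18:-→d19:-→d20:H6→d21:H6→d22:-→d23:-→d24:-→d25:-→d26:H5 -> H5
  del 61.176.0.0/12 (clear depth 12)
  + 0.0.0.0/0 (H0) depth=0
  lookup 3.160.0.119: bits 000000111010 walk d0:H0→d1:-→d2:-→d3:-→d4:-→d5:-→d6:-→d7:-→d8:-→d9:-→d10:-→d11:-→d12:H2 -> H2
  del 3.175.208.0/20 (clear depth 20)
  + 61.179.129.0/24 (H3) depth=24
  del 3.160.0.0/12 (clear depth 12)
  lookup 61.179.129.1: bits 00111101101100111000000100 walk d0:H0→d1:-→d2:-→d3:-→d4:-→d5:-→d6:-→d7:-→d8:-→d9:H6→d10:-→d11:-→d12:-→d13:-→d14:-→d15:-→d16:-→d17:-→d18:-→d19:-→d20:H6→d21:-→d22:-→d23:-→d24:H3→d25:-→d26:H6 -> H6
  + 0.0.0.0/0 (H1) depth=0
  + 3.175.220.0/23 (H1) depth=23
  + 3.175.221.0/24 (H5) depth=24
  + 3.175.208.0/20 (H0) depth=20
  del 3.175.221.0/24 (clear depth 24)

== LOOKUPS ==
["H6","H5","H5","H5","H5","H3","H5","H3","H5","H2","H5","H2","H6"]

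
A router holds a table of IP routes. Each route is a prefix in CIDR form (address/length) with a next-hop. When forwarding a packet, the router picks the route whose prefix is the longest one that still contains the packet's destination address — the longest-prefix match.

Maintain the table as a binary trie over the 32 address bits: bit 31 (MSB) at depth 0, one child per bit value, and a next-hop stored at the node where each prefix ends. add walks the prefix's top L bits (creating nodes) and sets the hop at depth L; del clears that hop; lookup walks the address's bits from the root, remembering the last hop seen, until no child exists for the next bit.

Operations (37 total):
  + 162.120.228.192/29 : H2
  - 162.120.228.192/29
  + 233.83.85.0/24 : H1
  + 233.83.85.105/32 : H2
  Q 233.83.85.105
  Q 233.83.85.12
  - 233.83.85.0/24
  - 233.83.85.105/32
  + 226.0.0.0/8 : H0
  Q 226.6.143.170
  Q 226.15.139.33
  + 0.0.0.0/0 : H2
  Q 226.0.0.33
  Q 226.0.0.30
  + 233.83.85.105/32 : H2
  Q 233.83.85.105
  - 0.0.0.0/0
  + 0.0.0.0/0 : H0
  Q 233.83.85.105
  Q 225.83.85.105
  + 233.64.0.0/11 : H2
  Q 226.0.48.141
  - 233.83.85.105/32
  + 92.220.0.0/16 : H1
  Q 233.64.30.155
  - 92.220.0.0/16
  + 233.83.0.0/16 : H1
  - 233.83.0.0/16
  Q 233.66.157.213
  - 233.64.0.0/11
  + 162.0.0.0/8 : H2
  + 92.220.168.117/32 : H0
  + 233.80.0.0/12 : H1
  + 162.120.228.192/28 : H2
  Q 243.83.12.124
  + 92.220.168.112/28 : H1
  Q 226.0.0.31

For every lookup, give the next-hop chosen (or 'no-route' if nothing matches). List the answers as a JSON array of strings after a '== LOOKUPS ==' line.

Process each operation:
  + 162.120.228.192/29 (H2) depth=29
  del 162.120.228.192/29 (clear depth 29)
  + 233.83.85.0/24 (H1) depth=24
  + 233.83.85.105/32 (H2) depth=32
  Q 233.83.85.105: descend 11101001010100110101010101101001 ; hops seen [H1,H2] ; pick H2
  Q 233.83.85.12: descend 1110100101010011010101010 ; hops seen [H1] ; pick H1
  del 233.83.85.0/24 (clear depth 24)
  del 233.83.85.105/32 (clear depth 32)
  + 226.0.0.0/8 (H0) depth=8
  Q 226.6.143.170: descend 11100010 ; hops seen [H0] ; pick H0
  Q 226.15.139.33: descend 11100010 ; hops seen [H0] ; pick H0
  + 0.0.0.0/0 (H2) depth=0
  Q 226.0.0.33: descend 11100010 ; hops seen [H2,H0] ; pick H0
  Q 226.0.0.30: descend 11100010 ; hops seen [H2,H0] ; pick H0
  + 233.83.85.105/32 (H2) depth=32
  Q 233.83.85.105: descend 11101001010100110101010101101001 ; hops seen [H2,H2] ; pick H2
  del 0.0.0.0/0 (clear depth 0)
  + 0.0.0.0/0 (H0) depth=0
  Q 233.83.85.105: descend 11101001010100110101010101101001 ; hops seen [H0,H2] ; pick H2
  Q 225.83.85.105: descend 111000 ; hops seen [H0] ; pick H0
  + 233.64.0.0/11 (H2) depth=11
  Q 226.0.48.141: descend 11100010 ; hops seen [H0,H0] ; pick H0
  del 233.83.85.105/32 (clear depth 32)
  + 92.220.0.0/16 (H1) depth=16
  Q 233.64.30.155: descend 11101001010 ; hops seen [H0,H2] ; pick H2
  del 92.220.0.0/16 (clear depth 16)
  + 233.83.0.0/16 (H1) depth=16
  del 233.83.0.0/16 (clear depth 16)
  Q 233.66.157.213: descend 11101001010 ; hops seen [H0,H2] ; pick H2
  del 233.64.0.0/11 (clear depth 11)
  + 162.0.0.0/8 (H2) depth=8
  + 92.220.168.117/32 (H0) depth=32
  + 233.80.0.0/12 (H1) depth=12
  + 162.120.228.192/28 (H2) depth=28
  Q 243.83.12.124: descend 111 ; hops seen [H0] ; pick H0
  + 92.220.168.112/28 (H1) depth=28
  Q 226.0.0.31: descend 11100010 ; hops seen [H0,H0] ; pick H0

== LOOKUPS ==
["H2","H1","H0","H0","H0","H0","H2","H2","H0","H0","H2","H2","H0","H0"]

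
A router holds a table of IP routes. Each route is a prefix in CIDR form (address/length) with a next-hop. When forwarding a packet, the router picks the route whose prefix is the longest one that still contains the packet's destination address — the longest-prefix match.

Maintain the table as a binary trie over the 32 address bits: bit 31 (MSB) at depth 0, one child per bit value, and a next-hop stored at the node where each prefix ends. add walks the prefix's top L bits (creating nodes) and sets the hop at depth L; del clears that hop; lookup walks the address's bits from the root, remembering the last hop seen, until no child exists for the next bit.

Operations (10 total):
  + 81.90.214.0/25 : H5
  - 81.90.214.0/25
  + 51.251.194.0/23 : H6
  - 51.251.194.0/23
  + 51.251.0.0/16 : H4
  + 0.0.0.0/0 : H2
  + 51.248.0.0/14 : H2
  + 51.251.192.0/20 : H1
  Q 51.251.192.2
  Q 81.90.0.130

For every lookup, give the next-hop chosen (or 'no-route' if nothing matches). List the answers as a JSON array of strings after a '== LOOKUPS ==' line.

Apply in order:
  + 81.90.214.0/25 (H5) depth=25
  - 81.90.214.0/25 clear@25
  + 51.251.194.0/23 (H6) depth=23
  - 51.251.194.0/23 clear@23
  + 51.251.0.0/16 (H4) depth=16
  + 0.0.0.0/0 (H2) depth=0
  + 51.248.0.0/14 (H2) depth=14
  + 51.251.192.0/20 (H1) depth=20
  ? 51.251.192.2  path d0:H2→d1:-→d2:-→d3:-→d4:-→d5:-→d6:-→d7:-→d8:-→d9:-→d10:-→d11:-→d12:-→d13:-→d14:H2→d15:-→d16:H4→d17:-→d18:-→d19:-→d20:H1→d21:-→d22:-  best=H1
  ? 81.90.0.130  path d0:H2→d1:-→d2:-→d3:-→d4:-→d5:-→d6:-→d7:-→d8:-→d9:-→d10:-→d11:-→d12:-→d13:-→d14:-→d15:-→d16:-  best=H2

== LOOKUPS ==
["H1","H2"]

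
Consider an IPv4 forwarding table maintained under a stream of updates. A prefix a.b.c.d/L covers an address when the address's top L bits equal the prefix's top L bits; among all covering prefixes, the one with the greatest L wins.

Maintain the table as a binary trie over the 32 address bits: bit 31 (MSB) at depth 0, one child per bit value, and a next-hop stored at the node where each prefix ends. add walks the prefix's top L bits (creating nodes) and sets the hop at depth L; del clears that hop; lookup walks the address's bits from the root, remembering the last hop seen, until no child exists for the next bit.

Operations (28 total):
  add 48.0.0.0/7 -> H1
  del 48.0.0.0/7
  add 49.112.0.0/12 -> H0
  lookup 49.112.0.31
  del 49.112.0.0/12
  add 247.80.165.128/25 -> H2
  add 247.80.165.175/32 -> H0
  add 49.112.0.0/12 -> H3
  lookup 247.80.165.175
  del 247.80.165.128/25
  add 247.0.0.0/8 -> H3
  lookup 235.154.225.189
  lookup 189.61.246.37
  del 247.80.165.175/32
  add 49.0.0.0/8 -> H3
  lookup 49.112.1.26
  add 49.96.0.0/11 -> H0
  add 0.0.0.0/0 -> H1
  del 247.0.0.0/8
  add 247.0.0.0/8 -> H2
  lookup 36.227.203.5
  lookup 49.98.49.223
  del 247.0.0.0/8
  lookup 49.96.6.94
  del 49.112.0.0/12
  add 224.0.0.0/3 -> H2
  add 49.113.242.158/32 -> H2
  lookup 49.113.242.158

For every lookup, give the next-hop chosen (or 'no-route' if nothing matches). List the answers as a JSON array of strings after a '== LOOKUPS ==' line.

Process each operation:
  add 48.0.0.0/7 -> H1 at depth 7
  del 48.0.0.0/7 (clear depth 7)
  add 49.112.0.0/12 -> H0 at depth 12
  ? 49.112.0.31  path d0:-→d1:-→d2:-→d3:-→d4:-→d5:-→d6:-→d7:-→d8:-→d9:-→d10:-→d11:-→d12:H0  best=H0
  del 49.112.0.0/12 (clear depth 12)
  add 247.80.165.128/25 -> H2 at depth 25
  add 247.80.165.175/32 -> H0 at depth 32
  add 49.112.0.0/12 -> H3 at depth 12
  ? 247.80.165.175  path d0:-→d1:-→d2:-→d3:-→d4:-→d5:-→d6:-→d7:-→d8:-→d9:-→d10:-→d11:-→d12:-→d13:-→d14:-→d15:-→d16:-→d17:-→d18:-→d19:-→d20:-→d21:-→d22:-→d23:-→d24:-→d25:H2→d26:-→d27:-→d28:-→d29:-→d30:-→d31:-→d32:H0  best=H0
  del 247.80.165.128/25 (clear depth 25)
  add 247.0.0.0/8 -> H3 at depth 8
  ? 235.154.225.189  path d0:-→d1:-→d2:-→d3:-  best=no-route
  ? 189.61.246.37  path d0:-→d1:-  best=no-route
  del 247.80.165.175/32 (clear depth 32)
  add 49.0.0.0/8 -> H3 at depth 8
  ? 49.112.1.26  path d0:-→d1:-→d2:-→d3:-→d4:-→d5:-→d6:-→d7:-→d8:H3→d9:-→d10:-→d11:-→d12:H3  best=H3
  add 49.96.0.0/11 -> H0 at depth 11
  add 0.0.0.0/0 -> H1 at depth 0
  del 247.0.0.0/8 (clear depth 8)
  add 247.0.0.0/8 -> H2 at depth 8
  ? 36.227.203.5  path d0:H1→d1:-→d2:-→d3:-  best=H1
  ? 49.98.49.223  path d0:H1→d1:-→d2:-→d3:-→d4:-→d5:-→d6:-→d7:-→d8:H3→d9:-→d10:-→d11:H0  best=H0
  del 247.0.0.0/8 (clear depth 8)
  ? 49.96.6.94  path d0:H1→d1:-→d2:-→d3:-→d4:-→d5:-→d6:-→d7:-→d8:H3→d9:-→d10:-→d11:H0  best=H0
  del 49.112.0.0/12 (clear depth 12)
  add 224.0.0.0/3 -> H2 at depth 3
  add 49.113.242.158/32 -> H2 at depth 32
  ? 49.113.242.158  path d0:H1→d1:-→d2:-→d3:-→d4:-→d5:-→d6:-→d7:-→d8:H3→d9:-→d10:-→d11:H0→d12:-→d13:-→d14:-→d15:-→d16:-→d17:-→d18:-→d19:-→d20:-→d21:-→d22:-→d23:-→d24:-→d25:-→d26:-→d27:-→d28:-→d29:-→d30:-→d31:-→d32:H2  best=H2

== LOOKUPS ==
["H0","H0","no-route","no-route","H3","H1","H0","H0","H2"]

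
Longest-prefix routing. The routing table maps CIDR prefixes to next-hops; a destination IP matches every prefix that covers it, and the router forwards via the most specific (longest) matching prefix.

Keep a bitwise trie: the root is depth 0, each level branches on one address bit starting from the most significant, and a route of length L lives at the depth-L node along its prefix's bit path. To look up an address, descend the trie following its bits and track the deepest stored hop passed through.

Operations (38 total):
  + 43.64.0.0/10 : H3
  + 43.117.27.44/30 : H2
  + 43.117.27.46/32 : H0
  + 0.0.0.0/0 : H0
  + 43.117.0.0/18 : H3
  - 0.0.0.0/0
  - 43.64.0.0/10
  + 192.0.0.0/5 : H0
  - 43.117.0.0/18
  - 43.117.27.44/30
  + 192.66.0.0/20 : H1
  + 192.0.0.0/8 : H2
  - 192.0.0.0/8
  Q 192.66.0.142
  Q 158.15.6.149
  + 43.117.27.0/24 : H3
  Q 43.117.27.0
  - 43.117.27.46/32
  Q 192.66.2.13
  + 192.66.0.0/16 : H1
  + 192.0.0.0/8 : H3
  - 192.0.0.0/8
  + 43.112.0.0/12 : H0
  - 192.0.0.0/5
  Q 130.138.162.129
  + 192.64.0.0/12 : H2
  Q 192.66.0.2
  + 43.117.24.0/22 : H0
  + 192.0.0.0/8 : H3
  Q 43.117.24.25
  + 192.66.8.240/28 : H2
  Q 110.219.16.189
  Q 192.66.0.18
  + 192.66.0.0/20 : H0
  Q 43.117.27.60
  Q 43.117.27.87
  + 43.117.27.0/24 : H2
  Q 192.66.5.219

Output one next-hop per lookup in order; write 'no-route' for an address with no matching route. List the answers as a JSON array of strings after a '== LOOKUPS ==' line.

Trace:
  + 43.64.0.0/10 (H3) depth=10
  + 43.117.27.44/30 (H2) depth=30
  + 43.117.27.46/32 (H0) depth=32
  + 0.0.0.0/0 (H0) depth=0
  + 43.117.0.0/18 (H3) depth=18
  - 0.0.0.0/0 clear@0
  - 43.64.0.0/10 clear@10
  + 192.0.0.0/5 (H0) depth=5
  - 43.117.0.0/18 clear@18
  - 43.117.27.44/30 clear@30
  + 192.66.0.0/20 (H1) depth=20
  + 192.0.0.0/8 (H2) depth=8
  - 192.0.0.0/8 clear@8
  Q 192.66.0.142: descend 11000000010000100000 ; hops seen [H0,H1] ; pick H1
  Q 158.15.6.149: descend 1 ; hops seen [∅] ; pick no-route
  + 43.117.27.0/24 (H3) depth=24
  Q 43.117.27.0: descend 00101011011101010001101100 ; hops seen [H3] ; pick H3
  - 43.117.27.46/32 clear@32
  Q 192.66.2.13: descend 11000000010000100000 ; hops seen [H0,H1] ; pick H1
  + 192.66.0.0/16 (H1) depth=16
  + 192.0.0.0/8 (H3) depth=8
  - 192.0.0.0/8 clear@8
  + 43.112.0.0/12 (H0) depth=12
  - 192.0.0.0/5 clear@5
  Q 130.138.162.129: descend 1 ; hops seen [∅] ; pick no-route
  + 192.64.0.0/12 (H2) depth=12
  Q 192.66.0.2: descend 11000000010000100000 ; hops seen [H2,H1,H1] ; pick H1
  + 43.117.24.0/22 (H0) depth=22
  + 192.0.0.0/8 (H3) depth=8
  Q 43.117.24.25: descend 0010101101110101000110 ; hops seen [H0,H0] ; pick H0
  + 192.66.8.240/28 (H2) depth=28
  Q 110.219.16.189: descend 0 ; hops seen [∅] ; pick no-route
  Q 192.66.0.18: descend 11000000010000100000 ; hops seen [H3,H2,H1,H1] ; pick H1
  + 192.66.0.0/20 (H0) depth=20
  Q 43.117.27.60: descend 001010110111010100011011001 ; hops seen [H0,H0,H3] ; pick H3
  Q 43.117.27.87: descend 0010101101110101000110110 ; hops seen [H0,H0,H3] ; pick H3
  + 43.117.27.0/24 (H2) depth=24
  Q 192.66.5.219: descend 11000000010000100000 ; hops seen [H3,H2,H1,H0] ; pick H0

== LOOKUPS ==
["H1","no-route","H3","H1","no-route","H1","H0","no-route","H1","H3","H3","H0"]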